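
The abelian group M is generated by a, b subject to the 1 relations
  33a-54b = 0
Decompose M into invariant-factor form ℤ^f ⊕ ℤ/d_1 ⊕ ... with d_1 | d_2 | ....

rank_ℚ(R)=1; free=2−1=1
SNF(R) diag = [3] → torsion [3]

Answer: M ≅ ℤ^1 ⊕ ℤ/3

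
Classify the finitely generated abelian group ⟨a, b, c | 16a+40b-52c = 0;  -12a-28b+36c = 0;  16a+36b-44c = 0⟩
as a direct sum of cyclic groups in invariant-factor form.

rank_ℚ(R)=3; free=3−3=0
SNF(R) diag = [4, 4, 4] → torsion [4, 4, 4]

Answer: M ≅ ℤ/4 ⊕ ℤ/4 ⊕ ℤ/4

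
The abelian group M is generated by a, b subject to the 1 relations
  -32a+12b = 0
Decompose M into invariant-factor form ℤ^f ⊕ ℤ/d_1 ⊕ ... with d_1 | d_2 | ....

rank_ℚ(R)=1; free=2−1=1
SNF(R) diag = [4] → torsion [4]

Answer: M ≅ ℤ^1 ⊕ ℤ/4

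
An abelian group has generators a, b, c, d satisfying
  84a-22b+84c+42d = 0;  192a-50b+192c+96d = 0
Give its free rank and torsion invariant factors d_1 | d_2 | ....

Answer: M ≅ ℤ^2 ⊕ ℤ/2 ⊕ ℤ/6

Derivation:
rank_ℚ(R)=2; free=4−2=2
SNF(R) diag = [2, 6] → torsion [2, 6]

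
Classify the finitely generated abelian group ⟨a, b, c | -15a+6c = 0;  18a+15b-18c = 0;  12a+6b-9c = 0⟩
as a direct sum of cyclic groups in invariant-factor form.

Answer: M ≅ ℤ/3 ⊕ ℤ/3 ⊕ ℤ/3

Derivation:
rank_ℚ(R)=3; free=3−3=0
SNF(R) diag = [3, 3, 3] → torsion [3, 3, 3]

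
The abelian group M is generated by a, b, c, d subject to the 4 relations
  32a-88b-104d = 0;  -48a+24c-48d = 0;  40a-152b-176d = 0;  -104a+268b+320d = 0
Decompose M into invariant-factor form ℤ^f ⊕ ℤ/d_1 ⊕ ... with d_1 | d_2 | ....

rank_ℚ(R)=4; free=4−4=0
SNF(R) diag = [4, 8, 24, 72] → torsion [4, 8, 24, 72]

Answer: M ≅ ℤ/4 ⊕ ℤ/8 ⊕ ℤ/24 ⊕ ℤ/72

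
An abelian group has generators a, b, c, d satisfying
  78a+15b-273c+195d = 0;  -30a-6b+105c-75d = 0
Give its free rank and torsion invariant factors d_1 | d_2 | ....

rank_ℚ(R)=2; free=4−2=2
SNF(R) diag = [3, 3] → torsion [3, 3]

Answer: M ≅ ℤ^2 ⊕ ℤ/3 ⊕ ℤ/3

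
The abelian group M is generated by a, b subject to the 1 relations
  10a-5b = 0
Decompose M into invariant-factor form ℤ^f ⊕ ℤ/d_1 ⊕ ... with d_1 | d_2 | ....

rank_ℚ(R)=1; free=2−1=1
SNF(R) diag = [5] → torsion [5]

Answer: M ≅ ℤ^1 ⊕ ℤ/5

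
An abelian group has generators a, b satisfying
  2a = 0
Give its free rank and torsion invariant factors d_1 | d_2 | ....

Answer: M ≅ ℤ^1 ⊕ ℤ/2

Derivation:
rank_ℚ(R)=1; free=2−1=1
SNF(R) diag = [2] → torsion [2]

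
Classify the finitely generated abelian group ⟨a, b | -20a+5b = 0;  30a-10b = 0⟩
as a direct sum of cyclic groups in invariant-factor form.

rank_ℚ(R)=2; free=2−2=0
SNF(R) diag = [5, 10] → torsion [5, 10]

Answer: M ≅ ℤ/5 ⊕ ℤ/10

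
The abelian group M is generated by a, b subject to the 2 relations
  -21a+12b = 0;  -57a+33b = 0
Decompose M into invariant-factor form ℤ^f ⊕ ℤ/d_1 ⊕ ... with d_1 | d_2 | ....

rank_ℚ(R)=2; free=2−2=0
SNF(R) diag = [3, 3] → torsion [3, 3]

Answer: M ≅ ℤ/3 ⊕ ℤ/3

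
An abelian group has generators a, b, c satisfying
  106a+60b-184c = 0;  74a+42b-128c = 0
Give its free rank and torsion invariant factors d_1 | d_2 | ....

rank_ℚ(R)=2; free=3−2=1
SNF(R) diag = [2, 6] → torsion [2, 6]

Answer: M ≅ ℤ^1 ⊕ ℤ/2 ⊕ ℤ/6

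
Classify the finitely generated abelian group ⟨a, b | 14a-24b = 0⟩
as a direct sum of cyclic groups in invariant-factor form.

Answer: M ≅ ℤ^1 ⊕ ℤ/2

Derivation:
rank_ℚ(R)=1; free=2−1=1
SNF(R) diag = [2] → torsion [2]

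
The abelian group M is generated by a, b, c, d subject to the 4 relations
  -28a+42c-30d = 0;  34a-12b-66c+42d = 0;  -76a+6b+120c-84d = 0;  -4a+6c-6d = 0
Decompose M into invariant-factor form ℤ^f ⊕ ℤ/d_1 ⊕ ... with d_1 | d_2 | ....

Answer: M ≅ ℤ/2 ⊕ ℤ/6 ⊕ ℤ/6 ⊕ ℤ/12

Derivation:
rank_ℚ(R)=4; free=4−4=0
SNF(R) diag = [2, 6, 6, 12] → torsion [2, 6, 6, 12]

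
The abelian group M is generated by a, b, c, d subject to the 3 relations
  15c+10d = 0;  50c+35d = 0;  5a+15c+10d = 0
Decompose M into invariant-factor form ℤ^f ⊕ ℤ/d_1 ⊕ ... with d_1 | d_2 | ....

rank_ℚ(R)=3; free=4−3=1
SNF(R) diag = [5, 5, 5] → torsion [5, 5, 5]

Answer: M ≅ ℤ^1 ⊕ ℤ/5 ⊕ ℤ/5 ⊕ ℤ/5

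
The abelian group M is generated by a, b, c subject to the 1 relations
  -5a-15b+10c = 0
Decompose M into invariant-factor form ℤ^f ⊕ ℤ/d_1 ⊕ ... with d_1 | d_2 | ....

Answer: M ≅ ℤ^2 ⊕ ℤ/5

Derivation:
rank_ℚ(R)=1; free=3−1=2
SNF(R) diag = [5] → torsion [5]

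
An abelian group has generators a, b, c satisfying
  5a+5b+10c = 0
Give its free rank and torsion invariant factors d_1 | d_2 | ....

rank_ℚ(R)=1; free=3−1=2
SNF(R) diag = [5] → torsion [5]

Answer: M ≅ ℤ^2 ⊕ ℤ/5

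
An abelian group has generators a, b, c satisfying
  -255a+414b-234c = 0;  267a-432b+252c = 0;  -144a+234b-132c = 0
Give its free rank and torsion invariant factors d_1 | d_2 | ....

rank_ℚ(R)=3; free=3−3=0
SNF(R) diag = [3, 6, 18] → torsion [3, 6, 18]

Answer: M ≅ ℤ/3 ⊕ ℤ/6 ⊕ ℤ/18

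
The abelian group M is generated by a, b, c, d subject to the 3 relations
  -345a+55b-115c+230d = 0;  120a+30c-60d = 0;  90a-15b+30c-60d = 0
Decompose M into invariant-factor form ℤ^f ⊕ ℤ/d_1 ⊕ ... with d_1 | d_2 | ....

Answer: M ≅ ℤ^1 ⊕ ℤ/5 ⊕ ℤ/15 ⊕ ℤ/30

Derivation:
rank_ℚ(R)=3; free=4−3=1
SNF(R) diag = [5, 15, 30] → torsion [5, 15, 30]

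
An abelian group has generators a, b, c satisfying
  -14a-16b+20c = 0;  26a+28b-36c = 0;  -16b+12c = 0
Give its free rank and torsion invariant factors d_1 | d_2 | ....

rank_ℚ(R)=3; free=3−3=0
SNF(R) diag = [2, 4, 4] → torsion [2, 4, 4]

Answer: M ≅ ℤ/2 ⊕ ℤ/4 ⊕ ℤ/4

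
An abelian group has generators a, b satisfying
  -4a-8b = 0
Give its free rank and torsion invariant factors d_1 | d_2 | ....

rank_ℚ(R)=1; free=2−1=1
SNF(R) diag = [4] → torsion [4]

Answer: M ≅ ℤ^1 ⊕ ℤ/4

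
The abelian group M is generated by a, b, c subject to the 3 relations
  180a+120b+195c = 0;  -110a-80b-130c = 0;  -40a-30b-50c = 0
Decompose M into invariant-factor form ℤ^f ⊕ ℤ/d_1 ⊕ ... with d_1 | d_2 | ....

rank_ℚ(R)=3; free=3−3=0
SNF(R) diag = [5, 10, 30] → torsion [5, 10, 30]

Answer: M ≅ ℤ/5 ⊕ ℤ/10 ⊕ ℤ/30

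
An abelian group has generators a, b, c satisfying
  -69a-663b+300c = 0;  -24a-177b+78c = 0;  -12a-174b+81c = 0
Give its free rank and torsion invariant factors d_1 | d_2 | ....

rank_ℚ(R)=3; free=3−3=0
SNF(R) diag = [3, 3, 9] → torsion [3, 3, 9]

Answer: M ≅ ℤ/3 ⊕ ℤ/3 ⊕ ℤ/9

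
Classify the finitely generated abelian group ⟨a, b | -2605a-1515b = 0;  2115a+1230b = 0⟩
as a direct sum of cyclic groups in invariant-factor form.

Answer: M ≅ ℤ/5 ⊕ ℤ/15

Derivation:
rank_ℚ(R)=2; free=2−2=0
SNF(R) diag = [5, 15] → torsion [5, 15]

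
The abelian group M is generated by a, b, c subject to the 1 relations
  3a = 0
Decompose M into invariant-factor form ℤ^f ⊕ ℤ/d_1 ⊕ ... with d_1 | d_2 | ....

Answer: M ≅ ℤ^2 ⊕ ℤ/3

Derivation:
rank_ℚ(R)=1; free=3−1=2
SNF(R) diag = [3] → torsion [3]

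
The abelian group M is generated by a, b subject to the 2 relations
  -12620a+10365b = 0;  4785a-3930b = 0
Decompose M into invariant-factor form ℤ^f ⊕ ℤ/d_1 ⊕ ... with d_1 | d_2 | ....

Answer: M ≅ ℤ/5 ⊕ ℤ/15

Derivation:
rank_ℚ(R)=2; free=2−2=0
SNF(R) diag = [5, 15] → torsion [5, 15]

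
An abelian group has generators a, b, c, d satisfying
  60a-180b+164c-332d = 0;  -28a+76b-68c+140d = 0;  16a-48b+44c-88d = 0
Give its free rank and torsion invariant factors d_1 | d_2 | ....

Answer: M ≅ ℤ^1 ⊕ ℤ/4 ⊕ ℤ/4 ⊕ ℤ/8

Derivation:
rank_ℚ(R)=3; free=4−3=1
SNF(R) diag = [4, 4, 8] → torsion [4, 4, 8]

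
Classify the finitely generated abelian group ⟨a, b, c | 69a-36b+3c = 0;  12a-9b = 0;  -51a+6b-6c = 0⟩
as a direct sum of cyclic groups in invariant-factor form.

Answer: M ≅ ℤ/3 ⊕ ℤ/3 ⊕ ℤ/3

Derivation:
rank_ℚ(R)=3; free=3−3=0
SNF(R) diag = [3, 3, 3] → torsion [3, 3, 3]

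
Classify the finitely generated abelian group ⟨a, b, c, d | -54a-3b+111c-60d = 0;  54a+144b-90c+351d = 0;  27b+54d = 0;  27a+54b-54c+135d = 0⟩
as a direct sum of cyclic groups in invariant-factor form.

rank_ℚ(R)=4; free=4−4=0
SNF(R) diag = [3, 9, 27, 27] → torsion [3, 9, 27, 27]

Answer: M ≅ ℤ/3 ⊕ ℤ/9 ⊕ ℤ/27 ⊕ ℤ/27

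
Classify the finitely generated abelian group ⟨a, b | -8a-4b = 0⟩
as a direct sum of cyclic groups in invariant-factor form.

rank_ℚ(R)=1; free=2−1=1
SNF(R) diag = [4] → torsion [4]

Answer: M ≅ ℤ^1 ⊕ ℤ/4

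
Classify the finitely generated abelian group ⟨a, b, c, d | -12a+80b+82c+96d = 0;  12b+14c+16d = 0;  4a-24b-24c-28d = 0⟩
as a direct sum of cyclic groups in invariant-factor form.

rank_ℚ(R)=3; free=4−3=1
SNF(R) diag = [2, 4, 4] → torsion [2, 4, 4]

Answer: M ≅ ℤ^1 ⊕ ℤ/2 ⊕ ℤ/4 ⊕ ℤ/4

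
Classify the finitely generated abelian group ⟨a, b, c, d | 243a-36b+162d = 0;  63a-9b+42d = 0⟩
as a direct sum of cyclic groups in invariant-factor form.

Answer: M ≅ ℤ^2 ⊕ ℤ/3 ⊕ ℤ/9

Derivation:
rank_ℚ(R)=2; free=4−2=2
SNF(R) diag = [3, 9] → torsion [3, 9]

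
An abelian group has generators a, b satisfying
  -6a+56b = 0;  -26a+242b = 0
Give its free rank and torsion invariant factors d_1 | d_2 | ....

rank_ℚ(R)=2; free=2−2=0
SNF(R) diag = [2, 2] → torsion [2, 2]

Answer: M ≅ ℤ/2 ⊕ ℤ/2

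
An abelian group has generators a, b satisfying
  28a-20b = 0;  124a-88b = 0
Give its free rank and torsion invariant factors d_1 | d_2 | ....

Answer: M ≅ ℤ/4 ⊕ ℤ/4

Derivation:
rank_ℚ(R)=2; free=2−2=0
SNF(R) diag = [4, 4] → torsion [4, 4]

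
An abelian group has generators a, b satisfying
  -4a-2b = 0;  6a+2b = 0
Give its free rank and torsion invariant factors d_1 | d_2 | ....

Answer: M ≅ ℤ/2 ⊕ ℤ/2

Derivation:
rank_ℚ(R)=2; free=2−2=0
SNF(R) diag = [2, 2] → torsion [2, 2]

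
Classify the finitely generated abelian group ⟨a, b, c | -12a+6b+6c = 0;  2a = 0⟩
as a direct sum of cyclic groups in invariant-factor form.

rank_ℚ(R)=2; free=3−2=1
SNF(R) diag = [2, 6] → torsion [2, 6]

Answer: M ≅ ℤ^1 ⊕ ℤ/2 ⊕ ℤ/6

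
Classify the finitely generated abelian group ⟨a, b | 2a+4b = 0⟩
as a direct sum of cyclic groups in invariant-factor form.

Answer: M ≅ ℤ^1 ⊕ ℤ/2

Derivation:
rank_ℚ(R)=1; free=2−1=1
SNF(R) diag = [2] → torsion [2]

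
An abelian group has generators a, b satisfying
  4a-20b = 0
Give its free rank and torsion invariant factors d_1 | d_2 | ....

rank_ℚ(R)=1; free=2−1=1
SNF(R) diag = [4] → torsion [4]

Answer: M ≅ ℤ^1 ⊕ ℤ/4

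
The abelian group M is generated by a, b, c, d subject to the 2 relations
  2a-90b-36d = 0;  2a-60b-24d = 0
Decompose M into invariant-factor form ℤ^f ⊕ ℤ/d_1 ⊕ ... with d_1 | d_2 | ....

rank_ℚ(R)=2; free=4−2=2
SNF(R) diag = [2, 6] → torsion [2, 6]

Answer: M ≅ ℤ^2 ⊕ ℤ/2 ⊕ ℤ/6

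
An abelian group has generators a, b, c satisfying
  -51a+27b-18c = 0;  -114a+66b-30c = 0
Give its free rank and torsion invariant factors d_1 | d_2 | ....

rank_ℚ(R)=2; free=3−2=1
SNF(R) diag = [3, 6] → torsion [3, 6]

Answer: M ≅ ℤ^1 ⊕ ℤ/3 ⊕ ℤ/6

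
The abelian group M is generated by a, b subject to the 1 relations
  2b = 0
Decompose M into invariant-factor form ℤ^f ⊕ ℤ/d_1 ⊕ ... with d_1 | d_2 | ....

rank_ℚ(R)=1; free=2−1=1
SNF(R) diag = [2] → torsion [2]

Answer: M ≅ ℤ^1 ⊕ ℤ/2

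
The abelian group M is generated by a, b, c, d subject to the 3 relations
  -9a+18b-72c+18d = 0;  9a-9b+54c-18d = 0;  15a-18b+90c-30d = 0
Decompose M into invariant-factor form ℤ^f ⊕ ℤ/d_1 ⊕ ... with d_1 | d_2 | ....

Answer: M ≅ ℤ^1 ⊕ ℤ/3 ⊕ ℤ/9 ⊕ ℤ/18

Derivation:
rank_ℚ(R)=3; free=4−3=1
SNF(R) diag = [3, 9, 18] → torsion [3, 9, 18]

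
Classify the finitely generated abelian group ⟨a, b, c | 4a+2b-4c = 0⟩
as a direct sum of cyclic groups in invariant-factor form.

Answer: M ≅ ℤ^2 ⊕ ℤ/2

Derivation:
rank_ℚ(R)=1; free=3−1=2
SNF(R) diag = [2] → torsion [2]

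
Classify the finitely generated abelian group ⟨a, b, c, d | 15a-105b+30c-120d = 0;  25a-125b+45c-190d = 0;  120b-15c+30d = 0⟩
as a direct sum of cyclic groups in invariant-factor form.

rank_ℚ(R)=3; free=4−3=1
SNF(R) diag = [5, 15, 30] → torsion [5, 15, 30]

Answer: M ≅ ℤ^1 ⊕ ℤ/5 ⊕ ℤ/15 ⊕ ℤ/30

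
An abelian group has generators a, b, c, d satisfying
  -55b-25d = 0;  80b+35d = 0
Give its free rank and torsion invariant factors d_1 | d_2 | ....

Answer: M ≅ ℤ^2 ⊕ ℤ/5 ⊕ ℤ/15

Derivation:
rank_ℚ(R)=2; free=4−2=2
SNF(R) diag = [5, 15] → torsion [5, 15]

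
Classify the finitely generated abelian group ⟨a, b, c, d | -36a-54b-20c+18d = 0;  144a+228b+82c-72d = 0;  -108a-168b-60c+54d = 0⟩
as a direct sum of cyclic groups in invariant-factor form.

rank_ℚ(R)=3; free=4−3=1
SNF(R) diag = [2, 6, 18] → torsion [2, 6, 18]

Answer: M ≅ ℤ^1 ⊕ ℤ/2 ⊕ ℤ/6 ⊕ ℤ/18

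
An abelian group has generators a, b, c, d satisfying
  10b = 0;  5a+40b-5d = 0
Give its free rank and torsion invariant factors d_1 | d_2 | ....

Answer: M ≅ ℤ^2 ⊕ ℤ/5 ⊕ ℤ/10

Derivation:
rank_ℚ(R)=2; free=4−2=2
SNF(R) diag = [5, 10] → torsion [5, 10]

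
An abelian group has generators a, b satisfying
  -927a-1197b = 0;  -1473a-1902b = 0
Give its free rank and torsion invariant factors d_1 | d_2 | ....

rank_ℚ(R)=2; free=2−2=0
SNF(R) diag = [3, 9] → torsion [3, 9]

Answer: M ≅ ℤ/3 ⊕ ℤ/9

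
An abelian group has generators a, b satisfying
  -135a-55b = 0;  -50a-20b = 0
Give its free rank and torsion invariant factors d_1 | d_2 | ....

rank_ℚ(R)=2; free=2−2=0
SNF(R) diag = [5, 10] → torsion [5, 10]

Answer: M ≅ ℤ/5 ⊕ ℤ/10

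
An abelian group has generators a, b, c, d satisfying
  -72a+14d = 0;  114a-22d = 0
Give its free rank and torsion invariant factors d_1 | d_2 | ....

rank_ℚ(R)=2; free=4−2=2
SNF(R) diag = [2, 6] → torsion [2, 6]

Answer: M ≅ ℤ^2 ⊕ ℤ/2 ⊕ ℤ/6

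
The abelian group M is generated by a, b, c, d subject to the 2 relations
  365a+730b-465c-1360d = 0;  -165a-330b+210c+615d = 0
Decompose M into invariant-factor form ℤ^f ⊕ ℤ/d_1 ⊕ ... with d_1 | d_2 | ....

Answer: M ≅ ℤ^2 ⊕ ℤ/5 ⊕ ℤ/15

Derivation:
rank_ℚ(R)=2; free=4−2=2
SNF(R) diag = [5, 15] → torsion [5, 15]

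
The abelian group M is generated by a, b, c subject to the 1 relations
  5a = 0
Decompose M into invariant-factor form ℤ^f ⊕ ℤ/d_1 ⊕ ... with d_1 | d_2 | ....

Answer: M ≅ ℤ^2 ⊕ ℤ/5

Derivation:
rank_ℚ(R)=1; free=3−1=2
SNF(R) diag = [5] → torsion [5]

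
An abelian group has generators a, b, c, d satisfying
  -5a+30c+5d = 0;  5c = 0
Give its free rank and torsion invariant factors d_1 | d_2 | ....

Answer: M ≅ ℤ^2 ⊕ ℤ/5 ⊕ ℤ/5

Derivation:
rank_ℚ(R)=2; free=4−2=2
SNF(R) diag = [5, 5] → torsion [5, 5]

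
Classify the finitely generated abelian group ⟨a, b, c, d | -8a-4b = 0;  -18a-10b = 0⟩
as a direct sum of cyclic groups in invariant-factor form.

rank_ℚ(R)=2; free=4−2=2
SNF(R) diag = [2, 4] → torsion [2, 4]

Answer: M ≅ ℤ^2 ⊕ ℤ/2 ⊕ ℤ/4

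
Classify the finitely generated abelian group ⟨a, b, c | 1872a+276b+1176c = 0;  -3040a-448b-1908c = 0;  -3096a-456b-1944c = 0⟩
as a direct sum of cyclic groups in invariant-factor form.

rank_ℚ(R)=3; free=3−3=0
SNF(R) diag = [4, 12, 24] → torsion [4, 12, 24]

Answer: M ≅ ℤ/4 ⊕ ℤ/12 ⊕ ℤ/24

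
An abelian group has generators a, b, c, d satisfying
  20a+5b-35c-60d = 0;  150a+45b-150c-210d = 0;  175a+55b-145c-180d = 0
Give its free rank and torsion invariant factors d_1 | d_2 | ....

rank_ℚ(R)=3; free=4−3=1
SNF(R) diag = [5, 15, 15] → torsion [5, 15, 15]

Answer: M ≅ ℤ^1 ⊕ ℤ/5 ⊕ ℤ/15 ⊕ ℤ/15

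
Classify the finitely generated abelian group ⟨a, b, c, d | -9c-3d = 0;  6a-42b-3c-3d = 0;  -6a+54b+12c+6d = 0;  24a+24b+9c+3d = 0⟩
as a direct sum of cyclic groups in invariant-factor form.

Answer: M ≅ ℤ/3 ⊕ ℤ/6 ⊕ ℤ/12 ⊕ ℤ/24

Derivation:
rank_ℚ(R)=4; free=4−4=0
SNF(R) diag = [3, 6, 12, 24] → torsion [3, 6, 12, 24]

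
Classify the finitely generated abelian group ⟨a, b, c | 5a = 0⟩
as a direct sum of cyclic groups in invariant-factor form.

Answer: M ≅ ℤ^2 ⊕ ℤ/5

Derivation:
rank_ℚ(R)=1; free=3−1=2
SNF(R) diag = [5] → torsion [5]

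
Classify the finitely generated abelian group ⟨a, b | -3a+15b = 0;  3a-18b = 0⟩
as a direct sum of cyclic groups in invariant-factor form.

rank_ℚ(R)=2; free=2−2=0
SNF(R) diag = [3, 3] → torsion [3, 3]

Answer: M ≅ ℤ/3 ⊕ ℤ/3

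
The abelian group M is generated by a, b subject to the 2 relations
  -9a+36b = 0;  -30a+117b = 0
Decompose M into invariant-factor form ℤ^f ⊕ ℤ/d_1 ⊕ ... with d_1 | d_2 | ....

Answer: M ≅ ℤ/3 ⊕ ℤ/9

Derivation:
rank_ℚ(R)=2; free=2−2=0
SNF(R) diag = [3, 9] → torsion [3, 9]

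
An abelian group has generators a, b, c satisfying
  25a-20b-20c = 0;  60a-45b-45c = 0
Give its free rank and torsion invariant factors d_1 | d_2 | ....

rank_ℚ(R)=2; free=3−2=1
SNF(R) diag = [5, 15] → torsion [5, 15]

Answer: M ≅ ℤ^1 ⊕ ℤ/5 ⊕ ℤ/15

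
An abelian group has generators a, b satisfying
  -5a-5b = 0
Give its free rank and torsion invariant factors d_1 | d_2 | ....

rank_ℚ(R)=1; free=2−1=1
SNF(R) diag = [5] → torsion [5]

Answer: M ≅ ℤ^1 ⊕ ℤ/5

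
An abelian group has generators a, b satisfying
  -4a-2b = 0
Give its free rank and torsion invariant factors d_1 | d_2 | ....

Answer: M ≅ ℤ^1 ⊕ ℤ/2

Derivation:
rank_ℚ(R)=1; free=2−1=1
SNF(R) diag = [2] → torsion [2]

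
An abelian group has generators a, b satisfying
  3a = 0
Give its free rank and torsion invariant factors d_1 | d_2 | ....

rank_ℚ(R)=1; free=2−1=1
SNF(R) diag = [3] → torsion [3]

Answer: M ≅ ℤ^1 ⊕ ℤ/3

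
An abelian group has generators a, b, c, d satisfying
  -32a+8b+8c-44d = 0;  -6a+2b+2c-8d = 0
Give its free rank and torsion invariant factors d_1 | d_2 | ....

Answer: M ≅ ℤ^2 ⊕ ℤ/2 ⊕ ℤ/4

Derivation:
rank_ℚ(R)=2; free=4−2=2
SNF(R) diag = [2, 4] → torsion [2, 4]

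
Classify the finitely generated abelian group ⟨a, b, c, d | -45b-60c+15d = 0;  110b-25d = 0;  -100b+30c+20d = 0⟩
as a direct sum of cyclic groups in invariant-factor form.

Answer: M ≅ ℤ^1 ⊕ ℤ/5 ⊕ ℤ/15 ⊕ ℤ/30

Derivation:
rank_ℚ(R)=3; free=4−3=1
SNF(R) diag = [5, 15, 30] → torsion [5, 15, 30]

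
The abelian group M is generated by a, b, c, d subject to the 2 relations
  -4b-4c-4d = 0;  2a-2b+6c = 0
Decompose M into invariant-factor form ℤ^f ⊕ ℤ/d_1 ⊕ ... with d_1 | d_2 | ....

rank_ℚ(R)=2; free=4−2=2
SNF(R) diag = [2, 4] → torsion [2, 4]

Answer: M ≅ ℤ^2 ⊕ ℤ/2 ⊕ ℤ/4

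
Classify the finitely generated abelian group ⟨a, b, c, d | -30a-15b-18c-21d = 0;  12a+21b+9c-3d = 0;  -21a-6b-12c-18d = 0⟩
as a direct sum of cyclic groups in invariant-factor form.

Answer: M ≅ ℤ^1 ⊕ ℤ/3 ⊕ ℤ/3 ⊕ ℤ/3

Derivation:
rank_ℚ(R)=3; free=4−3=1
SNF(R) diag = [3, 3, 3] → torsion [3, 3, 3]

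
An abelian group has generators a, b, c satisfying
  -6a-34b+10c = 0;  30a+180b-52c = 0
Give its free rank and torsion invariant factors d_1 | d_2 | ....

Answer: M ≅ ℤ^1 ⊕ ℤ/2 ⊕ ℤ/2

Derivation:
rank_ℚ(R)=2; free=3−2=1
SNF(R) diag = [2, 2] → torsion [2, 2]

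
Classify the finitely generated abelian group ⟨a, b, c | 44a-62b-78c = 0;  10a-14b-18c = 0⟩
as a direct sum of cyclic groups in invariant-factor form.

Answer: M ≅ ℤ^1 ⊕ ℤ/2 ⊕ ℤ/2

Derivation:
rank_ℚ(R)=2; free=3−2=1
SNF(R) diag = [2, 2] → torsion [2, 2]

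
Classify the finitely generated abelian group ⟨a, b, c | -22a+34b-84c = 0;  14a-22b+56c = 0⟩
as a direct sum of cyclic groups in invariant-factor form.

rank_ℚ(R)=2; free=3−2=1
SNF(R) diag = [2, 4] → torsion [2, 4]

Answer: M ≅ ℤ^1 ⊕ ℤ/2 ⊕ ℤ/4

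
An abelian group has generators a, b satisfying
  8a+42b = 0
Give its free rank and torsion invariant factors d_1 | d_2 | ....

rank_ℚ(R)=1; free=2−1=1
SNF(R) diag = [2] → torsion [2]

Answer: M ≅ ℤ^1 ⊕ ℤ/2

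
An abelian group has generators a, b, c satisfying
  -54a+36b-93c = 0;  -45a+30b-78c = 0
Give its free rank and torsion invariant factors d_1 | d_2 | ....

Answer: M ≅ ℤ^1 ⊕ ℤ/3 ⊕ ℤ/3

Derivation:
rank_ℚ(R)=2; free=3−2=1
SNF(R) diag = [3, 3] → torsion [3, 3]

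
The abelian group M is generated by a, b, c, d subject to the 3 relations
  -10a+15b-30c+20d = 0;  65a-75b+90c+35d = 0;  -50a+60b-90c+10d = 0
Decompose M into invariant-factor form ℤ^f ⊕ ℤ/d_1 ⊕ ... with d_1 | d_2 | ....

Answer: M ≅ ℤ^1 ⊕ ℤ/5 ⊕ ℤ/15 ⊕ ℤ/30

Derivation:
rank_ℚ(R)=3; free=4−3=1
SNF(R) diag = [5, 15, 30] → torsion [5, 15, 30]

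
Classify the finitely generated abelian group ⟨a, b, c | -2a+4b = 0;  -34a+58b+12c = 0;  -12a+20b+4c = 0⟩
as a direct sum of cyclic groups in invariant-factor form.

rank_ℚ(R)=3; free=3−3=0
SNF(R) diag = [2, 2, 4] → torsion [2, 2, 4]

Answer: M ≅ ℤ/2 ⊕ ℤ/2 ⊕ ℤ/4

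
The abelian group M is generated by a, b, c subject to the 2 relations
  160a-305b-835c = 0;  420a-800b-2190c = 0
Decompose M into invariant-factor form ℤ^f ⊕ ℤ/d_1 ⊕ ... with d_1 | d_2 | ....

rank_ℚ(R)=2; free=3−2=1
SNF(R) diag = [5, 10] → torsion [5, 10]

Answer: M ≅ ℤ^1 ⊕ ℤ/5 ⊕ ℤ/10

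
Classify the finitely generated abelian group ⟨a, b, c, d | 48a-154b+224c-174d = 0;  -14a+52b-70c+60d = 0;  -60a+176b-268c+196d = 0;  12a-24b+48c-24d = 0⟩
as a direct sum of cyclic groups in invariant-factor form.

rank_ℚ(R)=4; free=4−4=0
SNF(R) diag = [2, 2, 4, 12] → torsion [2, 2, 4, 12]

Answer: M ≅ ℤ/2 ⊕ ℤ/2 ⊕ ℤ/4 ⊕ ℤ/12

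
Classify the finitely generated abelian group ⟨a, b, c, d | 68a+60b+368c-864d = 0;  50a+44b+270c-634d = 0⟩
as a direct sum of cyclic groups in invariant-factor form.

rank_ℚ(R)=2; free=4−2=2
SNF(R) diag = [2, 4] → torsion [2, 4]

Answer: M ≅ ℤ^2 ⊕ ℤ/2 ⊕ ℤ/4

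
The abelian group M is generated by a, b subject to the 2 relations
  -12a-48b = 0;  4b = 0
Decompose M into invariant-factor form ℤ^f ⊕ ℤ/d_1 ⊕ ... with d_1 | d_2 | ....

rank_ℚ(R)=2; free=2−2=0
SNF(R) diag = [4, 12] → torsion [4, 12]

Answer: M ≅ ℤ/4 ⊕ ℤ/12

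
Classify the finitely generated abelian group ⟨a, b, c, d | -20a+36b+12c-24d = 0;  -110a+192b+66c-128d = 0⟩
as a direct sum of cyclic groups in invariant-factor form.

Answer: M ≅ ℤ^2 ⊕ ℤ/2 ⊕ ℤ/4

Derivation:
rank_ℚ(R)=2; free=4−2=2
SNF(R) diag = [2, 4] → torsion [2, 4]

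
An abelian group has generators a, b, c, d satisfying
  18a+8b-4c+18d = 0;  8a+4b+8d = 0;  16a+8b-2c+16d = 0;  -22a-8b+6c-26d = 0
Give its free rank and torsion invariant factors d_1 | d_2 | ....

rank_ℚ(R)=4; free=4−4=0
SNF(R) diag = [2, 2, 4, 4] → torsion [2, 2, 4, 4]

Answer: M ≅ ℤ/2 ⊕ ℤ/2 ⊕ ℤ/4 ⊕ ℤ/4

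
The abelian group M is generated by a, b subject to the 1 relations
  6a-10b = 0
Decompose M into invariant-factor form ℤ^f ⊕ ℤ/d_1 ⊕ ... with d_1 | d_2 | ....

rank_ℚ(R)=1; free=2−1=1
SNF(R) diag = [2] → torsion [2]

Answer: M ≅ ℤ^1 ⊕ ℤ/2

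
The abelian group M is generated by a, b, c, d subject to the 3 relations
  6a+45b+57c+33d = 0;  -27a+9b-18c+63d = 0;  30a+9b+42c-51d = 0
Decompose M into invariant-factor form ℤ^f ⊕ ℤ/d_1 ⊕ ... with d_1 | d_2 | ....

Answer: M ≅ ℤ^1 ⊕ ℤ/3 ⊕ ℤ/9 ⊕ ℤ/27

Derivation:
rank_ℚ(R)=3; free=4−3=1
SNF(R) diag = [3, 9, 27] → torsion [3, 9, 27]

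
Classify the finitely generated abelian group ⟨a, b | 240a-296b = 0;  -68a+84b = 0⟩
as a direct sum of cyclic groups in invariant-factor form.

rank_ℚ(R)=2; free=2−2=0
SNF(R) diag = [4, 8] → torsion [4, 8]

Answer: M ≅ ℤ/4 ⊕ ℤ/8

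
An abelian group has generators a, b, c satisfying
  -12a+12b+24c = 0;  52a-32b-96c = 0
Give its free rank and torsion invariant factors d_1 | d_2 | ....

Answer: M ≅ ℤ^1 ⊕ ℤ/4 ⊕ ℤ/12

Derivation:
rank_ℚ(R)=2; free=3−2=1
SNF(R) diag = [4, 12] → torsion [4, 12]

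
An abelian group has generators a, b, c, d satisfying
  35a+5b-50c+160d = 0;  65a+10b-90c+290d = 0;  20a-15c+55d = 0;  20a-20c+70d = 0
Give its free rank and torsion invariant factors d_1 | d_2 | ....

Answer: M ≅ ℤ/5 ⊕ ℤ/5 ⊕ ℤ/5 ⊕ ℤ/10

Derivation:
rank_ℚ(R)=4; free=4−4=0
SNF(R) diag = [5, 5, 5, 10] → torsion [5, 5, 5, 10]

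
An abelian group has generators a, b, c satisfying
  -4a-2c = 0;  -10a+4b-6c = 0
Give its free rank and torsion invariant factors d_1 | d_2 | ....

rank_ℚ(R)=2; free=3−2=1
SNF(R) diag = [2, 2] → torsion [2, 2]

Answer: M ≅ ℤ^1 ⊕ ℤ/2 ⊕ ℤ/2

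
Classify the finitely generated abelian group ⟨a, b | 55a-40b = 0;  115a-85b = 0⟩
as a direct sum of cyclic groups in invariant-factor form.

rank_ℚ(R)=2; free=2−2=0
SNF(R) diag = [5, 15] → torsion [5, 15]

Answer: M ≅ ℤ/5 ⊕ ℤ/15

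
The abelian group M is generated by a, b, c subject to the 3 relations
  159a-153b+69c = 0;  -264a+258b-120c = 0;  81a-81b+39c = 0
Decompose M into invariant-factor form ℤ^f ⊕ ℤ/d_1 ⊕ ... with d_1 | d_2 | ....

rank_ℚ(R)=3; free=3−3=0
SNF(R) diag = [3, 6, 12] → torsion [3, 6, 12]

Answer: M ≅ ℤ/3 ⊕ ℤ/6 ⊕ ℤ/12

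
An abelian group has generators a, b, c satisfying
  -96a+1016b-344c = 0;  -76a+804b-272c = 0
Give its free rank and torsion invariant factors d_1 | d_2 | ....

rank_ℚ(R)=2; free=3−2=1
SNF(R) diag = [4, 8] → torsion [4, 8]

Answer: M ≅ ℤ^1 ⊕ ℤ/4 ⊕ ℤ/8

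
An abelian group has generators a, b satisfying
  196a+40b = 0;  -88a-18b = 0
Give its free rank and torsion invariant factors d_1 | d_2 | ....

rank_ℚ(R)=2; free=2−2=0
SNF(R) diag = [2, 4] → torsion [2, 4]

Answer: M ≅ ℤ/2 ⊕ ℤ/4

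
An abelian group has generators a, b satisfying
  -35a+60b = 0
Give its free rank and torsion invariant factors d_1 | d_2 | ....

Answer: M ≅ ℤ^1 ⊕ ℤ/5

Derivation:
rank_ℚ(R)=1; free=2−1=1
SNF(R) diag = [5] → torsion [5]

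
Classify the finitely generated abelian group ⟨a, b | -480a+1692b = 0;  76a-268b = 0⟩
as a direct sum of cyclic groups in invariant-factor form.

rank_ℚ(R)=2; free=2−2=0
SNF(R) diag = [4, 12] → torsion [4, 12]

Answer: M ≅ ℤ/4 ⊕ ℤ/12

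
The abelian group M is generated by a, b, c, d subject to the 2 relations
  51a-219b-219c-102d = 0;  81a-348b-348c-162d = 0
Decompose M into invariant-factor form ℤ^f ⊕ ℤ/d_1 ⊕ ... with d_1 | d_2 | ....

Answer: M ≅ ℤ^2 ⊕ ℤ/3 ⊕ ℤ/3

Derivation:
rank_ℚ(R)=2; free=4−2=2
SNF(R) diag = [3, 3] → torsion [3, 3]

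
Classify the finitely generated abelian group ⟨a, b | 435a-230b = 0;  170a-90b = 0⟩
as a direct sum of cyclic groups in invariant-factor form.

rank_ℚ(R)=2; free=2−2=0
SNF(R) diag = [5, 10] → torsion [5, 10]

Answer: M ≅ ℤ/5 ⊕ ℤ/10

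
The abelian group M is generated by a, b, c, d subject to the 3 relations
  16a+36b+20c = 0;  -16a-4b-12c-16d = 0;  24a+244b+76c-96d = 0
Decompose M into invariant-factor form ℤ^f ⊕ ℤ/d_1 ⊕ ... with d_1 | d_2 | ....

rank_ℚ(R)=3; free=4−3=1
SNF(R) diag = [4, 8, 8] → torsion [4, 8, 8]

Answer: M ≅ ℤ^1 ⊕ ℤ/4 ⊕ ℤ/8 ⊕ ℤ/8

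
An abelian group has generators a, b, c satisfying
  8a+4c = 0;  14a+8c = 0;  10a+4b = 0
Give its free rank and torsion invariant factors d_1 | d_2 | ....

Answer: M ≅ ℤ/2 ⊕ ℤ/4 ⊕ ℤ/4

Derivation:
rank_ℚ(R)=3; free=3−3=0
SNF(R) diag = [2, 4, 4] → torsion [2, 4, 4]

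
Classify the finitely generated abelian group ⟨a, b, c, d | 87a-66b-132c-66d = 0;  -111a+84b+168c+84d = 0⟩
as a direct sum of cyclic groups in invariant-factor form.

Answer: M ≅ ℤ^2 ⊕ ℤ/3 ⊕ ℤ/6

Derivation:
rank_ℚ(R)=2; free=4−2=2
SNF(R) diag = [3, 6] → torsion [3, 6]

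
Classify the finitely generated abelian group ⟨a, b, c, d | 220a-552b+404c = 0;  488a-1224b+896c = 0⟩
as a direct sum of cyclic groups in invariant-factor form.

rank_ℚ(R)=2; free=4−2=2
SNF(R) diag = [4, 8] → torsion [4, 8]

Answer: M ≅ ℤ^2 ⊕ ℤ/4 ⊕ ℤ/8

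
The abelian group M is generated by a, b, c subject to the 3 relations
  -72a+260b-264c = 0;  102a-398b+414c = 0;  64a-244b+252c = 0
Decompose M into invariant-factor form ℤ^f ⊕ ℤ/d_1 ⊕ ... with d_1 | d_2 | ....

rank_ℚ(R)=3; free=3−3=0
SNF(R) diag = [2, 4, 12] → torsion [2, 4, 12]

Answer: M ≅ ℤ/2 ⊕ ℤ/4 ⊕ ℤ/12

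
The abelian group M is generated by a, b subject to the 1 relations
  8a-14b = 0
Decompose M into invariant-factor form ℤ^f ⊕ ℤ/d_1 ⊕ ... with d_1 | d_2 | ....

Answer: M ≅ ℤ^1 ⊕ ℤ/2

Derivation:
rank_ℚ(R)=1; free=2−1=1
SNF(R) diag = [2] → torsion [2]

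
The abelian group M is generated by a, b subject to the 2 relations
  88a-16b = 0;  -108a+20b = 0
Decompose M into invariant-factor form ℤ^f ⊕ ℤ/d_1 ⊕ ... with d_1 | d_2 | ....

Answer: M ≅ ℤ/4 ⊕ ℤ/8

Derivation:
rank_ℚ(R)=2; free=2−2=0
SNF(R) diag = [4, 8] → torsion [4, 8]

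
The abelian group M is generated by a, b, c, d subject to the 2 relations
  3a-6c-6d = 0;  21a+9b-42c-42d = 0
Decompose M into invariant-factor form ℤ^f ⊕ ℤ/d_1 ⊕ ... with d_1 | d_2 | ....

Answer: M ≅ ℤ^2 ⊕ ℤ/3 ⊕ ℤ/9

Derivation:
rank_ℚ(R)=2; free=4−2=2
SNF(R) diag = [3, 9] → torsion [3, 9]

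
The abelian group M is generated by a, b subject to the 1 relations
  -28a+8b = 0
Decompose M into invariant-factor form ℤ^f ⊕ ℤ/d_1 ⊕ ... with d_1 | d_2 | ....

rank_ℚ(R)=1; free=2−1=1
SNF(R) diag = [4] → torsion [4]

Answer: M ≅ ℤ^1 ⊕ ℤ/4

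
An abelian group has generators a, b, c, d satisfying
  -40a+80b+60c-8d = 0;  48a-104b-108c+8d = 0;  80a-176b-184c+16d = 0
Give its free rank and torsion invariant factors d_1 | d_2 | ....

rank_ℚ(R)=3; free=4−3=1
SNF(R) diag = [4, 8, 16] → torsion [4, 8, 16]

Answer: M ≅ ℤ^1 ⊕ ℤ/4 ⊕ ℤ/8 ⊕ ℤ/16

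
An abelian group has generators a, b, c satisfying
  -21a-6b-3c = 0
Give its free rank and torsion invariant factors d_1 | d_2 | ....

Answer: M ≅ ℤ^2 ⊕ ℤ/3

Derivation:
rank_ℚ(R)=1; free=3−1=2
SNF(R) diag = [3] → torsion [3]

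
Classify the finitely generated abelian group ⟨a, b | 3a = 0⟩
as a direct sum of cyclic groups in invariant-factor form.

rank_ℚ(R)=1; free=2−1=1
SNF(R) diag = [3] → torsion [3]

Answer: M ≅ ℤ^1 ⊕ ℤ/3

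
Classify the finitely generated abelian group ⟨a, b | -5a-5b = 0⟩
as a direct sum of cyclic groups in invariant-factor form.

rank_ℚ(R)=1; free=2−1=1
SNF(R) diag = [5] → torsion [5]

Answer: M ≅ ℤ^1 ⊕ ℤ/5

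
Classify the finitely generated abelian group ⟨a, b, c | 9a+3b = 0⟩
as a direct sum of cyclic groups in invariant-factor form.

Answer: M ≅ ℤ^2 ⊕ ℤ/3

Derivation:
rank_ℚ(R)=1; free=3−1=2
SNF(R) diag = [3] → torsion [3]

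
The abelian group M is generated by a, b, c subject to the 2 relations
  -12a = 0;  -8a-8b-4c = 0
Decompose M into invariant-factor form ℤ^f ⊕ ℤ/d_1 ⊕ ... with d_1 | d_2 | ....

Answer: M ≅ ℤ^1 ⊕ ℤ/4 ⊕ ℤ/12

Derivation:
rank_ℚ(R)=2; free=3−2=1
SNF(R) diag = [4, 12] → torsion [4, 12]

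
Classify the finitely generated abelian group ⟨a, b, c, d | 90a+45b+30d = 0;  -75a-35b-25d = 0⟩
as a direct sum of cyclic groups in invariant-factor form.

rank_ℚ(R)=2; free=4−2=2
SNF(R) diag = [5, 15] → torsion [5, 15]

Answer: M ≅ ℤ^2 ⊕ ℤ/5 ⊕ ℤ/15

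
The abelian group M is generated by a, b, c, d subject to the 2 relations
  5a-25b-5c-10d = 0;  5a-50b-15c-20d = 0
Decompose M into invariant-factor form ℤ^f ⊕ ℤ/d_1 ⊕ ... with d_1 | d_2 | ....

rank_ℚ(R)=2; free=4−2=2
SNF(R) diag = [5, 5] → torsion [5, 5]

Answer: M ≅ ℤ^2 ⊕ ℤ/5 ⊕ ℤ/5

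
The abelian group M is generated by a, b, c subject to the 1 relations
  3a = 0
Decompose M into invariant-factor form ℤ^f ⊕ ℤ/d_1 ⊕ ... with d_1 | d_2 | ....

rank_ℚ(R)=1; free=3−1=2
SNF(R) diag = [3] → torsion [3]

Answer: M ≅ ℤ^2 ⊕ ℤ/3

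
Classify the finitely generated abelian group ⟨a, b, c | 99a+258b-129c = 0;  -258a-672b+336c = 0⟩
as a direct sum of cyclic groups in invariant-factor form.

rank_ℚ(R)=2; free=3−2=1
SNF(R) diag = [3, 6] → torsion [3, 6]

Answer: M ≅ ℤ^1 ⊕ ℤ/3 ⊕ ℤ/6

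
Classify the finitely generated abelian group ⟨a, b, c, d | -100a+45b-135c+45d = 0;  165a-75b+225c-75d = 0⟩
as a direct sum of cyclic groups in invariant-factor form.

Answer: M ≅ ℤ^2 ⊕ ℤ/5 ⊕ ℤ/15

Derivation:
rank_ℚ(R)=2; free=4−2=2
SNF(R) diag = [5, 15] → torsion [5, 15]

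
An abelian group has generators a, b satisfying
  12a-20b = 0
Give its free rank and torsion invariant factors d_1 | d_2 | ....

rank_ℚ(R)=1; free=2−1=1
SNF(R) diag = [4] → torsion [4]

Answer: M ≅ ℤ^1 ⊕ ℤ/4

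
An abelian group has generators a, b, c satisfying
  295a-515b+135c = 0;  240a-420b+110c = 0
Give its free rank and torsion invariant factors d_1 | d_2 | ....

rank_ℚ(R)=2; free=3−2=1
SNF(R) diag = [5, 10] → torsion [5, 10]

Answer: M ≅ ℤ^1 ⊕ ℤ/5 ⊕ ℤ/10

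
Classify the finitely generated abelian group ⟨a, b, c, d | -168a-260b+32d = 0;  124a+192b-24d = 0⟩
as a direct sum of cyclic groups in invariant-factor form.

rank_ℚ(R)=2; free=4−2=2
SNF(R) diag = [4, 4] → torsion [4, 4]

Answer: M ≅ ℤ^2 ⊕ ℤ/4 ⊕ ℤ/4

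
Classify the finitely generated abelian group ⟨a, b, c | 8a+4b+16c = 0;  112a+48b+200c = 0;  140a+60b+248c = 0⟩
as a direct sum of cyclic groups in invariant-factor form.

Answer: M ≅ ℤ/4 ⊕ ℤ/4 ⊕ ℤ/8

Derivation:
rank_ℚ(R)=3; free=3−3=0
SNF(R) diag = [4, 4, 8] → torsion [4, 4, 8]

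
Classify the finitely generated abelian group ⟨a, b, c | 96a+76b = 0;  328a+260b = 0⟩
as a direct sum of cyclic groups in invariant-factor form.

Answer: M ≅ ℤ^1 ⊕ ℤ/4 ⊕ ℤ/8

Derivation:
rank_ℚ(R)=2; free=3−2=1
SNF(R) diag = [4, 8] → torsion [4, 8]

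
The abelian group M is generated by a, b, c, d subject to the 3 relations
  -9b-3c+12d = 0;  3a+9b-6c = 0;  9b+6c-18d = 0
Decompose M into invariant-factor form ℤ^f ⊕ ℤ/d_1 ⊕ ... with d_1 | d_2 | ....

rank_ℚ(R)=3; free=4−3=1
SNF(R) diag = [3, 3, 3] → torsion [3, 3, 3]

Answer: M ≅ ℤ^1 ⊕ ℤ/3 ⊕ ℤ/3 ⊕ ℤ/3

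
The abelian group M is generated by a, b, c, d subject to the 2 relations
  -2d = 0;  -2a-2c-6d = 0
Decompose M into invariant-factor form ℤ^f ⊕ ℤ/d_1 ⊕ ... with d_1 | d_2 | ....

rank_ℚ(R)=2; free=4−2=2
SNF(R) diag = [2, 2] → torsion [2, 2]

Answer: M ≅ ℤ^2 ⊕ ℤ/2 ⊕ ℤ/2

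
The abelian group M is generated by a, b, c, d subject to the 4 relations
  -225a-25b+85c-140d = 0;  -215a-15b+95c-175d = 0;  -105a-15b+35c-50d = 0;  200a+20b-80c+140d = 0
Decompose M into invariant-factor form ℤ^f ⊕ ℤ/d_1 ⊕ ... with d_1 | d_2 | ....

Answer: M ≅ ℤ/5 ⊕ ℤ/5 ⊕ ℤ/10 ⊕ ℤ/20

Derivation:
rank_ℚ(R)=4; free=4−4=0
SNF(R) diag = [5, 5, 10, 20] → torsion [5, 5, 10, 20]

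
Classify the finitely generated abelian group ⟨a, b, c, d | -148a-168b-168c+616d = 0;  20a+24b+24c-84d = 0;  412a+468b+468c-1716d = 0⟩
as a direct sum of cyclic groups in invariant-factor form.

rank_ℚ(R)=3; free=4−3=1
SNF(R) diag = [4, 4, 12] → torsion [4, 4, 12]

Answer: M ≅ ℤ^1 ⊕ ℤ/4 ⊕ ℤ/4 ⊕ ℤ/12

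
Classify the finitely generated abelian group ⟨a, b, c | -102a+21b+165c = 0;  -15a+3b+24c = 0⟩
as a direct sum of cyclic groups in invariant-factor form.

rank_ℚ(R)=2; free=3−2=1
SNF(R) diag = [3, 3] → torsion [3, 3]

Answer: M ≅ ℤ^1 ⊕ ℤ/3 ⊕ ℤ/3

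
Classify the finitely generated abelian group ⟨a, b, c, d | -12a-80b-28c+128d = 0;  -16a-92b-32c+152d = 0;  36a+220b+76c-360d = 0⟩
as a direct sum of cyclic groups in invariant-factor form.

Answer: M ≅ ℤ^1 ⊕ ℤ/4 ⊕ ℤ/4 ⊕ ℤ/8

Derivation:
rank_ℚ(R)=3; free=4−3=1
SNF(R) diag = [4, 4, 8] → torsion [4, 4, 8]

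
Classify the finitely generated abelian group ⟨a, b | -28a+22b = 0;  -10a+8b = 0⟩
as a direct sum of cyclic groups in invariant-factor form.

rank_ℚ(R)=2; free=2−2=0
SNF(R) diag = [2, 2] → torsion [2, 2]

Answer: M ≅ ℤ/2 ⊕ ℤ/2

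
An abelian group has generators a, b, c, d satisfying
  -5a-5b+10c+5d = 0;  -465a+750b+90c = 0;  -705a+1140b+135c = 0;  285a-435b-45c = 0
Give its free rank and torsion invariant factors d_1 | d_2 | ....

Answer: M ≅ ℤ/5 ⊕ ℤ/15 ⊕ ℤ/45 ⊕ ℤ/45

Derivation:
rank_ℚ(R)=4; free=4−4=0
SNF(R) diag = [5, 15, 45, 45] → torsion [5, 15, 45, 45]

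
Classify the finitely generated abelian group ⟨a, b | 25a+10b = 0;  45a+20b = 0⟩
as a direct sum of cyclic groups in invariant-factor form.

Answer: M ≅ ℤ/5 ⊕ ℤ/10

Derivation:
rank_ℚ(R)=2; free=2−2=0
SNF(R) diag = [5, 10] → torsion [5, 10]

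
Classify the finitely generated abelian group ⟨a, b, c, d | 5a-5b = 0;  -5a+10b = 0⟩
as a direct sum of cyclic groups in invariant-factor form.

Answer: M ≅ ℤ^2 ⊕ ℤ/5 ⊕ ℤ/5

Derivation:
rank_ℚ(R)=2; free=4−2=2
SNF(R) diag = [5, 5] → torsion [5, 5]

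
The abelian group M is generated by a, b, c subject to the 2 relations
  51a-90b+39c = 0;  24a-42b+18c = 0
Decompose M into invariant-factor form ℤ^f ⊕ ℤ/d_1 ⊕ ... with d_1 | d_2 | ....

rank_ℚ(R)=2; free=3−2=1
SNF(R) diag = [3, 6] → torsion [3, 6]

Answer: M ≅ ℤ^1 ⊕ ℤ/3 ⊕ ℤ/6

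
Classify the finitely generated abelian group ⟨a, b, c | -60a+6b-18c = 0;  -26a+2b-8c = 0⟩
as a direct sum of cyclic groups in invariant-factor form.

Answer: M ≅ ℤ^1 ⊕ ℤ/2 ⊕ ℤ/6

Derivation:
rank_ℚ(R)=2; free=3−2=1
SNF(R) diag = [2, 6] → torsion [2, 6]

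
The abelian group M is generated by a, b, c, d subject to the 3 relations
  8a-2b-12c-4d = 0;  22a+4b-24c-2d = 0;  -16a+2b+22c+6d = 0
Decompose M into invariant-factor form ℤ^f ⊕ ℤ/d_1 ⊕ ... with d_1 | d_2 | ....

rank_ℚ(R)=3; free=4−3=1
SNF(R) diag = [2, 2, 2] → torsion [2, 2, 2]

Answer: M ≅ ℤ^1 ⊕ ℤ/2 ⊕ ℤ/2 ⊕ ℤ/2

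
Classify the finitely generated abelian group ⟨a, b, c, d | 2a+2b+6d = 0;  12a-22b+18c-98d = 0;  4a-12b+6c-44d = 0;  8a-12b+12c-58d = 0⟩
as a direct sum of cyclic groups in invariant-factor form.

rank_ℚ(R)=4; free=4−4=0
SNF(R) diag = [2, 2, 6, 6] → torsion [2, 2, 6, 6]

Answer: M ≅ ℤ/2 ⊕ ℤ/2 ⊕ ℤ/6 ⊕ ℤ/6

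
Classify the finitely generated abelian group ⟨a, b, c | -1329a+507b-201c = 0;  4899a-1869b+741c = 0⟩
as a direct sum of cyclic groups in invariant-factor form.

Answer: M ≅ ℤ^1 ⊕ ℤ/3 ⊕ ℤ/6

Derivation:
rank_ℚ(R)=2; free=3−2=1
SNF(R) diag = [3, 6] → torsion [3, 6]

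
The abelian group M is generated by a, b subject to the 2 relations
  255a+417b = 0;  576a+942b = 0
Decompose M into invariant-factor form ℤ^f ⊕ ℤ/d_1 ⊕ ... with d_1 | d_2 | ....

Answer: M ≅ ℤ/3 ⊕ ℤ/6

Derivation:
rank_ℚ(R)=2; free=2−2=0
SNF(R) diag = [3, 6] → torsion [3, 6]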